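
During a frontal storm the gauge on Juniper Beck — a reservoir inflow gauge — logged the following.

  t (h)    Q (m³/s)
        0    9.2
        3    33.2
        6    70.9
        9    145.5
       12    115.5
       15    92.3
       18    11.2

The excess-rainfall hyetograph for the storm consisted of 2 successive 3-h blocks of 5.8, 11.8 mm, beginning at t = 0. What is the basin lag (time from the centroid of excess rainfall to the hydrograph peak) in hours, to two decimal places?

t_L ≈ 5.49 h

Centroid of excess rainfall: t_c = Σ P_i·t̄_i / ΣP_i = 3.5114 h (block centres at 1.5, 4.5 h).
Hydrograph peak occurs at t = 9 h, so basin lag t_L = 9 − 3.5114 = 5.49 h.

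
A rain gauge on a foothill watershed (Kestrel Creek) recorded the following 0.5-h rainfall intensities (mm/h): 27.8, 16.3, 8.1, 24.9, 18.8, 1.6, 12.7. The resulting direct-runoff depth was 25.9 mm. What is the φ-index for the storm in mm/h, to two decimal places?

φ ≈ 9.74 mm/h

Only the 5 blocks with intensity above φ contribute runoff: 27.8, 16.3, 24.9, 18.8, 12.7 mm/h.
Σ(I−φ)·Δt = d  ⇒  (27.8+16.3+24.9+18.8+12.7 − 5φ)·0.5 = 25.9
φ = (100.5 − 25.9/0.5) / 5 = 9.74 mm/h.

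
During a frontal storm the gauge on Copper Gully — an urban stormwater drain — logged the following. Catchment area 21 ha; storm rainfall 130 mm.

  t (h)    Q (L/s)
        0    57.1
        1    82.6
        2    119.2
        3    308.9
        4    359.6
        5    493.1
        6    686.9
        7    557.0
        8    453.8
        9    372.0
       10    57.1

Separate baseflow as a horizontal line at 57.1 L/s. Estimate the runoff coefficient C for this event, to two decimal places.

ΣQ_DR = 2919 L/s; V = ΣQ_DR·Δt = 1.051 × 10^7 L.
Runoff depth d = V / A = 50.04 mm.
C = d / P = 50.04 / 130 = 0.38.

C ≈ 0.38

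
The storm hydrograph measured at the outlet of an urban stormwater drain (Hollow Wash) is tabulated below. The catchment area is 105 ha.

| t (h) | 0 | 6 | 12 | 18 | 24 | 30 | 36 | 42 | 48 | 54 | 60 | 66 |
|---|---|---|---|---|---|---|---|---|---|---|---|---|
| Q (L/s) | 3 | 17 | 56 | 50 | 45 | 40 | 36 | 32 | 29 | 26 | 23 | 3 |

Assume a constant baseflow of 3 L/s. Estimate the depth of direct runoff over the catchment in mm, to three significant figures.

Direct runoff: 0.0, 14.0, 53.0, 47.0, 42.0, 37.0, 33.0, 29.0, 26.0, 23.0, 20.0, 0.0 L/s; ΣQ_DR = 324.0 L/s.
V = ΣQ_DR · Δt = 324.0 × 21600 s = 6.998 × 10^6 L.
Over A = 105 ha, depth = V / A = 6.67 mm.

d ≈ 6.67 mm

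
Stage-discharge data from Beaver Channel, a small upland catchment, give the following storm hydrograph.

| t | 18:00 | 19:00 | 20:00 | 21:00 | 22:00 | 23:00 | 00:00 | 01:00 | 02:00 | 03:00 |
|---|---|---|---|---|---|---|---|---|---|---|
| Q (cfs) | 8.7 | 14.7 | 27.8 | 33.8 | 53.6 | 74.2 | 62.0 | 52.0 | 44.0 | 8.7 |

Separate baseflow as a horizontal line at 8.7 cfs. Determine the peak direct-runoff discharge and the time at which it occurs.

Subtracting baseflow gives direct-runoff ordinates: 0.0, 6.0, 19.1, 25.1, 44.9, 65.5, 53.3, 43.3, 35.3, 0.0 cfs.
The maximum is 65.5 cfs, occurring at the reading for t = 23:00.

Q_p = 65.5 cfs at t = 23:00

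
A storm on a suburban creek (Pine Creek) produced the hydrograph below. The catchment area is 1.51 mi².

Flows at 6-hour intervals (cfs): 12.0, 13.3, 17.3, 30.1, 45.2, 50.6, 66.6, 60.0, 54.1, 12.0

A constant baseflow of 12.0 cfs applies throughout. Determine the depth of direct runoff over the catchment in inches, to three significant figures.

Direct runoff: 0.0, 1.3, 5.3, 18.1, 33.2, 38.6, 54.6, 48.0, 42.1, 0.0 cfs; ΣQ_DR = 241.2 cfs.
V = ΣQ_DR · Δt = 241.2 × 21600 s = 5.210 × 10^6 ft³.
Over A = 1.51 mi², depth = V / A = 1.49 in.

d ≈ 1.49 in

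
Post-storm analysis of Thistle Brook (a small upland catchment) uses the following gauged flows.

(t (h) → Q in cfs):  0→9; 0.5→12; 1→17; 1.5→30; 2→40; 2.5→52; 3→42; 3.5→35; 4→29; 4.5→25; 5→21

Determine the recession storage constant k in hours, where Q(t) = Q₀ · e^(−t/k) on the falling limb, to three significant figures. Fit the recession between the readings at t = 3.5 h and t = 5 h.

On the falling limb, Q drops from 35 to 21 cfs between t = 3.5 h and t = 5 h (Δt = 1.5 h).
k = −Δt / ln(Q₂/Q₁) = −1.5 / ln(21/35) = 2.94 h.

k ≈ 2.94 h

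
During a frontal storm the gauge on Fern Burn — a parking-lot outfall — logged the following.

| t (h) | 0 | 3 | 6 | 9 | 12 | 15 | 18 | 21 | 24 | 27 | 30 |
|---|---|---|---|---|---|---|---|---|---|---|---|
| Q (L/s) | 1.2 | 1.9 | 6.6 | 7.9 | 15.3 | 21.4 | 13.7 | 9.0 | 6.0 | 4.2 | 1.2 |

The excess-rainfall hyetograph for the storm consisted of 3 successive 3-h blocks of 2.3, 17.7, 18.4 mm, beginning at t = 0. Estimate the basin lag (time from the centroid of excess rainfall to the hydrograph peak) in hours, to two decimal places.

t_L ≈ 9.24 h

Centroid of excess rainfall: t_c = Σ P_i·t̄_i / ΣP_i = 5.7578 h (block centres at 1.5, 4.5, 7.5 h).
Hydrograph peak occurs at t = 15 h, so basin lag t_L = 15 − 5.7578 = 9.24 h.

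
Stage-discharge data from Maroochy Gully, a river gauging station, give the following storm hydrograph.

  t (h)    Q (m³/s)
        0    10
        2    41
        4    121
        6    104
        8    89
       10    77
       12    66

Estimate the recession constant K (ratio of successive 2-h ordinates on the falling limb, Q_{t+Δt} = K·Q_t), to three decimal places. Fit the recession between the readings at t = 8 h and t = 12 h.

K ≈ 0.861

Using the recession-limb readings at t = 8 h and t = 12 h: Q falls from 89 to 66 m³/s over 2 intervals.
K = (Q₂/Q₁)^(1/2) = (66/89)^(1/2) = 0.861.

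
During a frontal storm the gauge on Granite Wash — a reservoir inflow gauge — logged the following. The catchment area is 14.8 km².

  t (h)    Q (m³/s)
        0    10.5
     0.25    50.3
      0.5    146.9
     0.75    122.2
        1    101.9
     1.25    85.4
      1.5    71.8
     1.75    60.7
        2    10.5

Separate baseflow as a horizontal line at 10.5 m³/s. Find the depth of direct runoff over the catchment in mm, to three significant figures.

Direct runoff: 0.0, 39.8, 136.4, 111.7, 91.4, 74.9, 61.3, 50.2, 0.0 m³/s; ΣQ_DR = 565.7 m³/s.
V = ΣQ_DR · Δt = 565.7 × 900 s = 5.091 × 10^5 m³.
Over A = 14.8 km², depth = V / A = 34.4 mm.

d ≈ 34.4 mm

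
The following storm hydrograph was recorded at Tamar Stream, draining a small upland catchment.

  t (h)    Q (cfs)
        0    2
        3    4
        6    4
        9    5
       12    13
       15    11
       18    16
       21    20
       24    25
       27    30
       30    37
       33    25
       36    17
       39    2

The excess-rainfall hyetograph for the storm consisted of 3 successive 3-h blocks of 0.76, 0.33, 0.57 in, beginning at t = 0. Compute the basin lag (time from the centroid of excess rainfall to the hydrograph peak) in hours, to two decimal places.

Centroid of excess rainfall: t_c = Σ P_i·t̄_i / ΣP_i = 4.1566 h (block centres at 1.5, 4.5, 7.5 h).
Hydrograph peak occurs at t = 30 h, so basin lag t_L = 30 − 4.1566 = 25.84 h.

t_L ≈ 25.84 h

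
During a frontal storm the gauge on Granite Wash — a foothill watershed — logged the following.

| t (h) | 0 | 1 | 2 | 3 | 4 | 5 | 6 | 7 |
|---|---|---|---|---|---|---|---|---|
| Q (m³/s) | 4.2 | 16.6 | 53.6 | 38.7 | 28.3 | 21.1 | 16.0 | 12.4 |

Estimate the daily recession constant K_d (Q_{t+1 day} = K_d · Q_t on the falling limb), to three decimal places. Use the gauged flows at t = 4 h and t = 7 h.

Between t = 4 h and t = 7 h the flow falls from 28.3 to 12.4 m³/s over 3×1 h = 3 h.
Per-interval ratio K = (12.4/28.3)^(1/3) = 0.7595; K_d = K^(24/1) = 0.001.

K_d ≈ 0.001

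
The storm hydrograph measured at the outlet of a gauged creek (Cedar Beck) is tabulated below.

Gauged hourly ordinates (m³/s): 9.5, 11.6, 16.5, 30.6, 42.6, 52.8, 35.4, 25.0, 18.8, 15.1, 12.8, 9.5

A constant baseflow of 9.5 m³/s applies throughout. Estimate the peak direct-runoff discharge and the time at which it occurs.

Subtracting baseflow gives direct-runoff ordinates: 0.0, 2.1, 7.0, 21.1, 33.1, 43.3, 25.9, 15.5, 9.3, 5.6, 3.3, 0.0 m³/s.
The maximum is 43.3 m³/s, occurring at the reading for t = 5 h.

Q_p = 43.3 m³/s at t = 5 h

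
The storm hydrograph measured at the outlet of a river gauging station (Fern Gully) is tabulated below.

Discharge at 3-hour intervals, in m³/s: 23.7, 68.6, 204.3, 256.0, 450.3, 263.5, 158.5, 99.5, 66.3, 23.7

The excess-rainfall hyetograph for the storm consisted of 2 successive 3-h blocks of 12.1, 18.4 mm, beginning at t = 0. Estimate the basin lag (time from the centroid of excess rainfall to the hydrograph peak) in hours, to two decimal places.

t_L ≈ 8.69 h

Centroid of excess rainfall: t_c = Σ P_i·t̄_i / ΣP_i = 3.3098 h (block centres at 1.5, 4.5 h).
Hydrograph peak occurs at t = 12 h, so basin lag t_L = 12 − 3.3098 = 8.69 h.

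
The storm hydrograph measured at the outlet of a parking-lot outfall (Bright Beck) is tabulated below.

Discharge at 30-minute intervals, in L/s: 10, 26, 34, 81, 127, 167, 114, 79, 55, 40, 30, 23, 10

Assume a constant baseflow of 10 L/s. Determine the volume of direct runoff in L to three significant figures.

Direct-runoff ordinates (Q − Q_b): 0.0, 16.0, 24.0, 71.0, 117.0, 157.0, 104.0, 69.0, 45.0, 30.0, 20.0, 13.0, 0.0 L/s.
ΣQ_DR = 666.0 L/s.
With Δt = 0.5 h = 1800 s, V = ΣQ_DR · Δt = 666.0 × 1800 = 1.20 × 10^6 L.

V ≈ 1.20 × 10^6 L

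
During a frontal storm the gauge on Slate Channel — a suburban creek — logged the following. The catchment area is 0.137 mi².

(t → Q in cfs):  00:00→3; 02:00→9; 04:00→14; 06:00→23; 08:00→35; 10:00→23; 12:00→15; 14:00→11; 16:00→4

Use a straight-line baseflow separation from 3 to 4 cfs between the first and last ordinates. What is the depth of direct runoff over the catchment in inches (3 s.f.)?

Direct runoff: 0.00, 5.88, 10.75, 19.62, 31.50, 19.38, 11.25, 7.12, 0.00 cfs; ΣQ_DR = 105.5 cfs.
V = ΣQ_DR · Δt = 105.5 × 7200 s = 7.596 × 10^5 ft³.
Over A = 0.137 mi², depth = V / A = 2.39 in.

d ≈ 2.39 in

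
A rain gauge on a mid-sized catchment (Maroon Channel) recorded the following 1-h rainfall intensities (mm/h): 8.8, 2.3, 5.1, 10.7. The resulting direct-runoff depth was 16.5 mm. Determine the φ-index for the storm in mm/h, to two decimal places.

φ ≈ 2.70 mm/h

Only the 3 blocks with intensity above φ contribute runoff: 8.8, 5.1, 10.7 mm/h.
Σ(I−φ)·Δt = d  ⇒  (8.8+5.1+10.7 − 3φ)·1 = 16.5
φ = (24.60 − 16.5/1) / 3 = 2.70 mm/h.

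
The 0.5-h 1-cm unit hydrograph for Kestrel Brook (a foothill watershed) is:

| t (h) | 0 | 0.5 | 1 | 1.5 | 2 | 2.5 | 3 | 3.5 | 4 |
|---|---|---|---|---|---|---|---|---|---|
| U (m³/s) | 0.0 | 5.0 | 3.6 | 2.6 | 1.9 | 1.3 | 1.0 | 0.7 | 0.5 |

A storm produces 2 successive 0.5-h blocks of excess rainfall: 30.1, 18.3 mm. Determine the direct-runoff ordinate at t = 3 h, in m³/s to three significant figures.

Q ≈ 5.39 m³/s

By discrete convolution, Q_j = Σ (P_i / 10 mm) · U_{j−i}.
At t = 3 h (j=6): Q = (30.1/10)·1.0 + (18.3/10)·1.3 = 5.39 m³/s.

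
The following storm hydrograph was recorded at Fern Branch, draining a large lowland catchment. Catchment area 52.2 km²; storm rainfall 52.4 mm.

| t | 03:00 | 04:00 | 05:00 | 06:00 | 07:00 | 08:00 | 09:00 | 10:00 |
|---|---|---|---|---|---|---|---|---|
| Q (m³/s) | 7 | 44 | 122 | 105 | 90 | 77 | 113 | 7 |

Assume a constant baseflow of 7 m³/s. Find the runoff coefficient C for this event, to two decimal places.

C ≈ 0.67

ΣQ_DR = 509.0 m³/s; V = ΣQ_DR·Δt = 1.832 × 10^6 m³.
Runoff depth d = V / A = 35.10 mm.
C = d / P = 35.10 / 52.4 = 0.67.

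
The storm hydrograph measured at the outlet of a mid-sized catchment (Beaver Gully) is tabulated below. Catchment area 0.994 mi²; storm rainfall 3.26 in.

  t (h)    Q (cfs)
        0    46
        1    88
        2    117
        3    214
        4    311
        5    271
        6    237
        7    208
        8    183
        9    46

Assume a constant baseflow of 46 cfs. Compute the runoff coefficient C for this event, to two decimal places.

ΣQ_DR = 1261 cfs; V = ΣQ_DR·Δt = 4.540 × 10^6 ft³.
Runoff depth d = V / A = 1.966 in.
C = d / P = 1.966 / 3.26 = 0.60.

C ≈ 0.60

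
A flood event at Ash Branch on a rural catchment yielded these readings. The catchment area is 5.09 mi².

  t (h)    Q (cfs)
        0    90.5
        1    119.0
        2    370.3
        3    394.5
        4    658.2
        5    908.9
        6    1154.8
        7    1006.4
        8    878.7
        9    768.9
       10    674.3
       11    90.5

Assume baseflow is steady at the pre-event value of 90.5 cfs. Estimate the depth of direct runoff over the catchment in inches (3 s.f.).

d ≈ 1.84 in

Direct runoff: 0.0, 28.5, 279.8, 304.0, 567.7, 818.4, 1064.3, 915.9, 788.2, 678.4, 583.8, 0.0 cfs; ΣQ_DR = 6029 cfs.
V = ΣQ_DR · Δt = 6029 × 3600 s = 2.170 × 10^7 ft³.
Over A = 5.09 mi², depth = V / A = 1.84 in.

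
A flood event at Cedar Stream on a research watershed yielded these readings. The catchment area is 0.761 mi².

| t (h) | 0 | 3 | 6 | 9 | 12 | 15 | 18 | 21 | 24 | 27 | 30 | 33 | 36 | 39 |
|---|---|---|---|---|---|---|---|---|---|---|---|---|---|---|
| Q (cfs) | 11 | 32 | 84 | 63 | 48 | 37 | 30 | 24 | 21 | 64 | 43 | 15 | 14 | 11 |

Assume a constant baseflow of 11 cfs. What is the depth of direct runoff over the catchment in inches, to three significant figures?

d ≈ 2.10 in

Direct runoff: 0.0, 21.0, 73.0, 52.0, 37.0, 26.0, 19.0, 13.0, 10.0, 53.0, 32.0, 4.0, 3.0, 0.0 cfs; ΣQ_DR = 343.0 cfs.
V = ΣQ_DR · Δt = 343.0 × 10800 s = 3.704 × 10^6 ft³.
Over A = 0.761 mi², depth = V / A = 2.10 in.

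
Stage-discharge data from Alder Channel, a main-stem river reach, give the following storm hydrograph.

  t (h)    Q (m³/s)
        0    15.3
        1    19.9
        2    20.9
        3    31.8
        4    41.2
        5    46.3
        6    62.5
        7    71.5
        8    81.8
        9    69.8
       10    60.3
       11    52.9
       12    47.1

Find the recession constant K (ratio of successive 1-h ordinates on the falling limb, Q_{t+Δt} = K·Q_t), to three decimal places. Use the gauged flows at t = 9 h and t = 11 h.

K ≈ 0.871

Using the recession-limb readings at t = 9 h and t = 11 h: Q falls from 69.8 to 52.9 m³/s over 2 intervals.
K = (Q₂/Q₁)^(1/2) = (52.9/69.8)^(1/2) = 0.871.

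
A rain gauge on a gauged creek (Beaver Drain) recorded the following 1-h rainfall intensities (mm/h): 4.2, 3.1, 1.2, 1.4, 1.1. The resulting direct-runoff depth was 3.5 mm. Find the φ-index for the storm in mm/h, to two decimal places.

Only the 2 blocks with intensity above φ contribute runoff: 4.2, 3.1 mm/h.
Σ(I−φ)·Δt = d  ⇒  (4.2+3.1 − 2φ)·1 = 3.5
φ = (7.300 − 3.5/1) / 2 = 1.90 mm/h.

φ ≈ 1.90 mm/h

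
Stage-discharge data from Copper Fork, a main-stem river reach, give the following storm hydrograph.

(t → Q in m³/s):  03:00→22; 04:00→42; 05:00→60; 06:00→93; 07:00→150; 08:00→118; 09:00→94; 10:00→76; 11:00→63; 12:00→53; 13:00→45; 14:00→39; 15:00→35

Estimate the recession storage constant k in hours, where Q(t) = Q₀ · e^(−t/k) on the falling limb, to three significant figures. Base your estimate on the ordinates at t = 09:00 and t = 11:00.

On the falling limb, Q drops from 94 to 63 m³/s between t = 09:00 and t = 11:00 (Δt = 2 h).
k = −Δt / ln(Q₂/Q₁) = −2 / ln(63/94) = 5.00 h.

k ≈ 5.00 h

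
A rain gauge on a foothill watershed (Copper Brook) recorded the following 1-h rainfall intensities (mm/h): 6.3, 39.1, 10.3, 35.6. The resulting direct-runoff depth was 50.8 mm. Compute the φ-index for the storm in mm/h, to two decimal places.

φ ≈ 11.95 mm/h

Only the 2 blocks with intensity above φ contribute runoff: 39.1, 35.6 mm/h.
Σ(I−φ)·Δt = d  ⇒  (39.1+35.6 − 2φ)·1 = 50.8
φ = (74.70 − 50.8/1) / 2 = 11.95 mm/h.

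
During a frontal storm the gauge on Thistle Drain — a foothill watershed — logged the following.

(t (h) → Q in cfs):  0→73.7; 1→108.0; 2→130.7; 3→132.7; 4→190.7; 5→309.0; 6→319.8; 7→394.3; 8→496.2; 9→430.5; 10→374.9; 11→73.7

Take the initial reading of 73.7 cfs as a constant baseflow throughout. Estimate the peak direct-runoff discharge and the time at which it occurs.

Q_p = 422.5 cfs at t = 8 h

Subtracting baseflow gives direct-runoff ordinates: 0.0, 34.3, 57.0, 59.0, 117.0, 235.3, 246.1, 320.6, 422.5, 356.8, 301.2, 0.0 cfs.
The maximum is 422.5 cfs, occurring at the reading for t = 8 h.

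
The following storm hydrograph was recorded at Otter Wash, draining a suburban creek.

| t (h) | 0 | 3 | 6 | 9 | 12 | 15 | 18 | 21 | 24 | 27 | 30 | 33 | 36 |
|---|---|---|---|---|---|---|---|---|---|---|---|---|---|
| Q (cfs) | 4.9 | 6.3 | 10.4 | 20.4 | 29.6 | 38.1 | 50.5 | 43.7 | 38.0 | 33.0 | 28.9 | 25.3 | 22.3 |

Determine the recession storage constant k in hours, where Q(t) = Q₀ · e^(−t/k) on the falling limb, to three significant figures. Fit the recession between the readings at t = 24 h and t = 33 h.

On the falling limb, Q drops from 38.0 to 25.3 cfs between t = 24 h and t = 33 h (Δt = 9 h).
k = −Δt / ln(Q₂/Q₁) = −9 / ln(25.3/38.0) = 22.1 h.

k ≈ 22.1 h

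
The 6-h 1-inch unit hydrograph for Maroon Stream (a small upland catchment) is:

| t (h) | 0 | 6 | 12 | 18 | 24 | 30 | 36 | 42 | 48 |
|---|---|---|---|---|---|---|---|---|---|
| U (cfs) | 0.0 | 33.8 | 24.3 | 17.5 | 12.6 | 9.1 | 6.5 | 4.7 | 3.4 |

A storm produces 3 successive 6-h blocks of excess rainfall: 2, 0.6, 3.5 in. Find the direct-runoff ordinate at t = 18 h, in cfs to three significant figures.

By discrete convolution, Q_j = Σ (P_i / 1 in) · U_{j−i}.
At t = 18 h (j=3): Q = (2/1)·17.5 + (0.6/1)·24.3 + (3.5/1)·33.8 = 168 cfs.

Q ≈ 168 cfs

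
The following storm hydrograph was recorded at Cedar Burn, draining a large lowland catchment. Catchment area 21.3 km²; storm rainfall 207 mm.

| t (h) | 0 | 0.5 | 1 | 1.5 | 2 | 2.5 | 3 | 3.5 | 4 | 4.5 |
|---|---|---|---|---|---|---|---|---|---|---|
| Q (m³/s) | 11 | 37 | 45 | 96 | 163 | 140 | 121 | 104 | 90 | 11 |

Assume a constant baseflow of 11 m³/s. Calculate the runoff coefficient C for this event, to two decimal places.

C ≈ 0.29

ΣQ_DR = 708.0 m³/s; V = ΣQ_DR·Δt = 1.274 × 10^6 m³.
Runoff depth d = V / A = 59.83 mm.
C = d / P = 59.83 / 207 = 0.29.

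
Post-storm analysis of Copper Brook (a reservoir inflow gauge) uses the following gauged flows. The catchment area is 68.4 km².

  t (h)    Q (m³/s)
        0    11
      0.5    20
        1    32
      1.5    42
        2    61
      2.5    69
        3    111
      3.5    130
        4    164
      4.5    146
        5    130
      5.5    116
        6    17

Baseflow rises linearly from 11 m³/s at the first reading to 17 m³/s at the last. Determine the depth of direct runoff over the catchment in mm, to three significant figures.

Direct runoff: 0.00, 8.50, 20.00, 29.50, 48.00, 55.50, 97.00, 115.50, 149.00, 130.50, 114.00, 99.50, 0.00 m³/s; ΣQ_DR = 867.0 m³/s.
V = ΣQ_DR · Δt = 867.0 × 1800 s = 1.561 × 10^6 m³.
Over A = 68.4 km², depth = V / A = 22.8 mm.

d ≈ 22.8 mm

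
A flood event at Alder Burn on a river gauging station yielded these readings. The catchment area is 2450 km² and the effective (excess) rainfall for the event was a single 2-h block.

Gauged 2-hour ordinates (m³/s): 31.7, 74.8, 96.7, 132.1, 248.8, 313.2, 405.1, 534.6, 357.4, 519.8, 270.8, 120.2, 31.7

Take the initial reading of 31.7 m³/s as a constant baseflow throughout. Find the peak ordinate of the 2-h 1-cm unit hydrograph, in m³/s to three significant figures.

U_p ≈ 628 m³/s

Direct runoff: 0.0, 43.1, 65.0, 100.4, 217.1, 281.5, 373.4, 502.9, 325.7, 488.1, 239.1, 88.5, 0.0 m³/s; ΣQ_DR = 2725 m³/s, peak = 502.9 m³/s.
Runoff depth d = ΣQ_DR·Δt / A = 2725 × 7200 / (2450 km²) = 8.008 mm.
The 1-cm UH is the DRH scaled by (10 mm)/d, so U_p = 502.9 × 10/8.008 = 628 m³/s.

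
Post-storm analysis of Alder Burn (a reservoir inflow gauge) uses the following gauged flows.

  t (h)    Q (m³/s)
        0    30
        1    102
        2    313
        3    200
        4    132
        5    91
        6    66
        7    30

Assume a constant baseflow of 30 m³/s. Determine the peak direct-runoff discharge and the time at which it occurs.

Subtracting baseflow gives direct-runoff ordinates: 0.0, 72.0, 283.0, 170.0, 102.0, 61.0, 36.0, 0.0 m³/s.
The maximum is 283.0 m³/s, occurring at the reading for t = 2 h.

Q_p = 283.0 m³/s at t = 2 h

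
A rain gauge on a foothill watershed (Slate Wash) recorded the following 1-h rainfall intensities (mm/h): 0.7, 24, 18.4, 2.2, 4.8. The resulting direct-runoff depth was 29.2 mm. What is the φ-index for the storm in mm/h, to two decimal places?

Only the 2 blocks with intensity above φ contribute runoff: 24, 18.4 mm/h.
Σ(I−φ)·Δt = d  ⇒  (24+18.4 − 2φ)·1 = 29.2
φ = (42.40 − 29.2/1) / 2 = 6.60 mm/h.

φ ≈ 6.60 mm/h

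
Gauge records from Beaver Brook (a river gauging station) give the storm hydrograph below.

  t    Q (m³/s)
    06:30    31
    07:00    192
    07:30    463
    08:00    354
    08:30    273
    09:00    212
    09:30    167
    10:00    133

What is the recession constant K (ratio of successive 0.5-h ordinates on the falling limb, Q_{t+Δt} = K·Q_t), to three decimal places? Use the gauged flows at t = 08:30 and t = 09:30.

Using the recession-limb readings at t = 08:30 and t = 09:30: Q falls from 273 to 167 m³/s over 2 intervals.
K = (Q₂/Q₁)^(1/2) = (167/273)^(1/2) = 0.782.

K ≈ 0.782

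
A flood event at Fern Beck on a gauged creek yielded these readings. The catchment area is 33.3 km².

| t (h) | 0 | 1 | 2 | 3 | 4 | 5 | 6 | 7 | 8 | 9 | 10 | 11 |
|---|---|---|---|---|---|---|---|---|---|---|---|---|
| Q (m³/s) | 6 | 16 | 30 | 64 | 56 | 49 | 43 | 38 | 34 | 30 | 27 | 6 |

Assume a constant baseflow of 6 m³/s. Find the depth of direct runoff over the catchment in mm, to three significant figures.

Direct runoff: 0.0, 10.0, 24.0, 58.0, 50.0, 43.0, 37.0, 32.0, 28.0, 24.0, 21.0, 0.0 m³/s; ΣQ_DR = 327.0 m³/s.
V = ΣQ_DR · Δt = 327.0 × 3600 s = 1.177 × 10^6 m³.
Over A = 33.3 km², depth = V / A = 35.4 mm.

d ≈ 35.4 mm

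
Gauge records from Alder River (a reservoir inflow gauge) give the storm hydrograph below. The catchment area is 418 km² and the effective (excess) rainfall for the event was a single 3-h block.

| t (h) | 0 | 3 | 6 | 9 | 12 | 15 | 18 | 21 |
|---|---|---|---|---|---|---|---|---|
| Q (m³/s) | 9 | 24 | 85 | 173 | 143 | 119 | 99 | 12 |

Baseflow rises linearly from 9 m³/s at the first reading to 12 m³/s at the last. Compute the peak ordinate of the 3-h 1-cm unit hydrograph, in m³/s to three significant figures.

U_p ≈ 109 m³/s

Direct runoff: 0.00, 14.57, 75.14, 162.71, 132.29, 107.86, 87.43, 0.00 m³/s; ΣQ_DR = 580.0 m³/s, peak = 162.71 m³/s.
Runoff depth d = ΣQ_DR·Δt / A = 580.0 × 10800 / (418 km²) = 14.99 mm.
The 1-cm UH is the DRH scaled by (10 mm)/d, so U_p = 162.71 × 10/14.99 = 109 m³/s.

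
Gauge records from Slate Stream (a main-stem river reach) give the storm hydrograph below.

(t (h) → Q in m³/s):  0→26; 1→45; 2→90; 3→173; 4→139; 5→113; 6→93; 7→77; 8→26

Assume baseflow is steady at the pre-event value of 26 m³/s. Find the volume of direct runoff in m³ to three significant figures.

V ≈ 1.97 × 10^6 m³

Direct-runoff ordinates (Q − Q_b): 0.0, 19.0, 64.0, 147.0, 113.0, 87.0, 67.0, 51.0, 0.0 m³/s.
ΣQ_DR = 548.0 m³/s.
With Δt = 1 h = 3600 s, V = ΣQ_DR · Δt = 548.0 × 3600 = 1.97 × 10^6 m³.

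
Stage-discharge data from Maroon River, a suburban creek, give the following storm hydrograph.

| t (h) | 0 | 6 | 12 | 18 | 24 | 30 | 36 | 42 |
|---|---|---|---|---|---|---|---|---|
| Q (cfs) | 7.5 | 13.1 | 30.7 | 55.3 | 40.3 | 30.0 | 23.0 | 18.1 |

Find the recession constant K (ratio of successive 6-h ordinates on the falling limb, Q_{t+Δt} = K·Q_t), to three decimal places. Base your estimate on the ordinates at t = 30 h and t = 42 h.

K ≈ 0.777

Using the recession-limb readings at t = 30 h and t = 42 h: Q falls from 30.0 to 18.1 cfs over 2 intervals.
K = (Q₂/Q₁)^(1/2) = (18.1/30.0)^(1/2) = 0.777.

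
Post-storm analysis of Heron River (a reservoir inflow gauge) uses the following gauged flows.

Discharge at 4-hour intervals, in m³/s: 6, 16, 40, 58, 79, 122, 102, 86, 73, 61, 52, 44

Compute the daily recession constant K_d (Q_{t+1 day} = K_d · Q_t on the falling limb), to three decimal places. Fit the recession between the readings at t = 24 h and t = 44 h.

K_d ≈ 0.365

Between t = 24 h and t = 44 h the flow falls from 102 to 44 m³/s over 5×4 h = 20 h.
Per-interval ratio K = (44/102)^(1/5) = 0.8452; K_d = K^(24/4) = 0.365.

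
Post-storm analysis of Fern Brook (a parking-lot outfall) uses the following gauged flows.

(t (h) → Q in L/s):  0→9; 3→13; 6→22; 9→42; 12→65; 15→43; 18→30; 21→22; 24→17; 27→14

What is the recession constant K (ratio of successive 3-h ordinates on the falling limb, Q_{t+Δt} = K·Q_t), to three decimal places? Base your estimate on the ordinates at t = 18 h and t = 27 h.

Using the recession-limb readings at t = 18 h and t = 27 h: Q falls from 30 to 14 L/s over 3 intervals.
K = (Q₂/Q₁)^(1/3) = (14/30)^(1/3) = 0.776.

K ≈ 0.776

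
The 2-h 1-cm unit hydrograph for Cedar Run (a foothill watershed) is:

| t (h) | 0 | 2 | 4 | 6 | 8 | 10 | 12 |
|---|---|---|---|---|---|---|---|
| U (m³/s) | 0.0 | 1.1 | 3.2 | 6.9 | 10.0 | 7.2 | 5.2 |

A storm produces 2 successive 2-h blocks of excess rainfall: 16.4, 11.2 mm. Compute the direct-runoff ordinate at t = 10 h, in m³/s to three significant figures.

By discrete convolution, Q_j = Σ (P_i / 10 mm) · U_{j−i}.
At t = 10 h (j=5): Q = (16.4/10)·7.2 + (11.2/10)·10.0 = 23.0 m³/s.

Q ≈ 23.0 m³/s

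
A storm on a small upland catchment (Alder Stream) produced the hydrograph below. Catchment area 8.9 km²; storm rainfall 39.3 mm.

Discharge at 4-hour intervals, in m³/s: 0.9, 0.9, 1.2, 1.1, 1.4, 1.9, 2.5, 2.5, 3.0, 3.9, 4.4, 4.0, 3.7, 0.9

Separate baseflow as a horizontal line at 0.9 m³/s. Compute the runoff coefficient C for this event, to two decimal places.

C ≈ 0.81

ΣQ_DR = 19.70 m³/s; V = ΣQ_DR·Δt = 2.837 × 10^5 m³.
Runoff depth d = V / A = 31.87 mm.
C = d / P = 31.87 / 39.3 = 0.81.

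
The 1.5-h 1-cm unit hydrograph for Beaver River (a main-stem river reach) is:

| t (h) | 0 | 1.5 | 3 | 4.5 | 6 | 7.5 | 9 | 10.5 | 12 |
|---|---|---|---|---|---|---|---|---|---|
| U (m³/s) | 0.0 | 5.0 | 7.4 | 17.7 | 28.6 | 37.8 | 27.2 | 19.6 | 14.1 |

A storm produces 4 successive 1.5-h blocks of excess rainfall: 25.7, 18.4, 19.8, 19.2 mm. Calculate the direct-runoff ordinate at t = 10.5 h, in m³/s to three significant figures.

By discrete convolution, Q_j = Σ (P_i / 10 mm) · U_{j−i}.
At t = 10.5 h (j=7): Q = (25.7/10)·19.6 + (18.4/10)·27.2 + (19.8/10)·37.8 + (19.2/10)·28.6 = 230 m³/s.

Q ≈ 230 m³/s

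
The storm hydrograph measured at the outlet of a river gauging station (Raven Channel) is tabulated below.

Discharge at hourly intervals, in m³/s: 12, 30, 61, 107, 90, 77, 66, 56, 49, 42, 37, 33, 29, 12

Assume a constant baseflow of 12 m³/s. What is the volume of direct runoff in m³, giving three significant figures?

Direct-runoff ordinates (Q − Q_b): 0.0, 18.0, 49.0, 95.0, 78.0, 65.0, 54.0, 44.0, 37.0, 30.0, 25.0, 21.0, 17.0, 0.0 m³/s.
ΣQ_DR = 533.0 m³/s.
With Δt = 1 h = 3600 s, V = ΣQ_DR · Δt = 533.0 × 3600 = 1.92 × 10^6 m³.

V ≈ 1.92 × 10^6 m³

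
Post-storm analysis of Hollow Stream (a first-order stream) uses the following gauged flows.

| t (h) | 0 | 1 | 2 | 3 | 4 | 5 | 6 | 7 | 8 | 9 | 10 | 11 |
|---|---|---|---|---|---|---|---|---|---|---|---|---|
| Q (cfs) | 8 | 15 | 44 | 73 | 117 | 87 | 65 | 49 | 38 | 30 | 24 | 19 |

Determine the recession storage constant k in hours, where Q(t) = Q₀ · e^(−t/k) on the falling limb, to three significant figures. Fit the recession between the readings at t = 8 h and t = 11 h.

k ≈ 4.33 h

On the falling limb, Q drops from 38 to 19 cfs between t = 8 h and t = 11 h (Δt = 3 h).
k = −Δt / ln(Q₂/Q₁) = −3 / ln(19/38) = 4.33 h.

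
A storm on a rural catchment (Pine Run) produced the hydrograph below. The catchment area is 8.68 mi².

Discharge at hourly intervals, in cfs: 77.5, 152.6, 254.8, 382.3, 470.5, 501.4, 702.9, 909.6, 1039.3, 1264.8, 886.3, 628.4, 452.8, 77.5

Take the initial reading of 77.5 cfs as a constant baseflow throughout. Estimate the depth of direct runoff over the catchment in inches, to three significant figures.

Direct runoff: 0.0, 75.1, 177.3, 304.8, 393.0, 423.9, 625.4, 832.1, 961.8, 1187.3, 808.8, 550.9, 375.3, 0.0 cfs; ΣQ_DR = 6716 cfs.
V = ΣQ_DR · Δt = 6716 × 3600 s = 2.418 × 10^7 ft³.
Over A = 8.68 mi², depth = V / A = 1.20 in.

d ≈ 1.20 in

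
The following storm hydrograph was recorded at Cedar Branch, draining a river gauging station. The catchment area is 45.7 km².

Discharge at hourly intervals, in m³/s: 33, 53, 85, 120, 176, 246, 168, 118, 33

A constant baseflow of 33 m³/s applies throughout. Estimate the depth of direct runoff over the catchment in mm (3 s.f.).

Direct runoff: 0.0, 20.0, 52.0, 87.0, 143.0, 213.0, 135.0, 85.0, 0.0 m³/s; ΣQ_DR = 735.0 m³/s.
V = ΣQ_DR · Δt = 735.0 × 3600 s = 2.646 × 10^6 m³.
Over A = 45.7 km², depth = V / A = 57.9 mm.

d ≈ 57.9 mm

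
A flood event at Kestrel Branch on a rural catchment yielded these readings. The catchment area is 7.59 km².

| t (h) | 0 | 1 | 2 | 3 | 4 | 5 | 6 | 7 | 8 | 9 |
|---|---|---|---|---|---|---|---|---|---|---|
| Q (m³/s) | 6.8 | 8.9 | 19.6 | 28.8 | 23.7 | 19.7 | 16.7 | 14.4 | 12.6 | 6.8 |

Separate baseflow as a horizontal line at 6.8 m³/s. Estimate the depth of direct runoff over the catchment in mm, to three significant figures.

d ≈ 42.7 mm

Direct runoff: 0.0, 2.1, 12.8, 22.0, 16.9, 12.9, 9.9, 7.6, 5.8, 0.0 m³/s; ΣQ_DR = 90.00 m³/s.
V = ΣQ_DR · Δt = 90.00 × 3600 s = 3.240 × 10^5 m³.
Over A = 7.59 km², depth = V / A = 42.7 mm.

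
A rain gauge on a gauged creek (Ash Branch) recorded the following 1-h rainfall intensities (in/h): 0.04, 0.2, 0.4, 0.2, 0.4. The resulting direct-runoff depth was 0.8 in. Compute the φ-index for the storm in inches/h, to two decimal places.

Only the 4 blocks with intensity above φ contribute runoff: 0.2, 0.4, 0.2, 0.4 in/h.
Σ(I−φ)·Δt = d  ⇒  (0.2+0.4+0.2+0.4 − 4φ)·1 = 0.8
φ = (1.200 − 0.8/1) / 4 = 0.10 in/h.

φ ≈ 0.10 in/h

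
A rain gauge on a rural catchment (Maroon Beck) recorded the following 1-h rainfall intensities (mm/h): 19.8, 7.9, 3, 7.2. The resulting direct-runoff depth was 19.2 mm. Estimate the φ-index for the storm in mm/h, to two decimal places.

Only the 3 blocks with intensity above φ contribute runoff: 19.8, 7.9, 7.2 mm/h.
Σ(I−φ)·Δt = d  ⇒  (19.8+7.9+7.2 − 3φ)·1 = 19.2
φ = (34.90 − 19.2/1) / 3 = 5.23 mm/h.

φ ≈ 5.23 mm/h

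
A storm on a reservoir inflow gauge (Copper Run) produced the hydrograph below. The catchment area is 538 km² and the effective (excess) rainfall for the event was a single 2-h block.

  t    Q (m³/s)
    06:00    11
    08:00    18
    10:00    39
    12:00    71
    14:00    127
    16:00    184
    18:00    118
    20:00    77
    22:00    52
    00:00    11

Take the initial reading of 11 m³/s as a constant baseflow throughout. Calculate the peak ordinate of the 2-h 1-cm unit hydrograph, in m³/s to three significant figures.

U_p ≈ 216 m³/s

Direct runoff: 0.0, 7.0, 28.0, 60.0, 116.0, 173.0, 107.0, 66.0, 41.0, 0.0 m³/s; ΣQ_DR = 598.0 m³/s, peak = 173.0 m³/s.
Runoff depth d = ΣQ_DR·Δt / A = 598.0 × 7200 / (538 km²) = 8.003 mm.
The 1-cm UH is the DRH scaled by (10 mm)/d, so U_p = 173.0 × 10/8.003 = 216 m³/s.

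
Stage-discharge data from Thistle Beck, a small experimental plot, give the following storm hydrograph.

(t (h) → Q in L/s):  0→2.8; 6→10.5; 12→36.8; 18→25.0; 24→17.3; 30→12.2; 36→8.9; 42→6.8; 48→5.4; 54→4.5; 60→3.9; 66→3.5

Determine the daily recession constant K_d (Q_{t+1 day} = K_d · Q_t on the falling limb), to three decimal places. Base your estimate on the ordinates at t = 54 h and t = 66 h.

K_d ≈ 0.605

Between t = 54 h and t = 66 h the flow falls from 4.5 to 3.5 L/s over 2×6 h = 12 h.
Per-interval ratio K = (3.5/4.5)^(1/2) = 0.8819; K_d = K^(24/6) = 0.605.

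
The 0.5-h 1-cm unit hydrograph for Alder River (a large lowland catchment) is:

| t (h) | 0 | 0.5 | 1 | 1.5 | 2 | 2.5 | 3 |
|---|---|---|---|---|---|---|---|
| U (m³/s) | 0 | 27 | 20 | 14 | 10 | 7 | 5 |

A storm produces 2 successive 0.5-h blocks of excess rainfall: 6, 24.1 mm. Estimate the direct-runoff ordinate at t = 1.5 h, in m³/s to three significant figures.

By discrete convolution, Q_j = Σ (P_i / 10 mm) · U_{j−i}.
At t = 1.5 h (j=3): Q = (6/10)·14 + (24.1/10)·20 = 56.6 m³/s.

Q ≈ 56.6 m³/s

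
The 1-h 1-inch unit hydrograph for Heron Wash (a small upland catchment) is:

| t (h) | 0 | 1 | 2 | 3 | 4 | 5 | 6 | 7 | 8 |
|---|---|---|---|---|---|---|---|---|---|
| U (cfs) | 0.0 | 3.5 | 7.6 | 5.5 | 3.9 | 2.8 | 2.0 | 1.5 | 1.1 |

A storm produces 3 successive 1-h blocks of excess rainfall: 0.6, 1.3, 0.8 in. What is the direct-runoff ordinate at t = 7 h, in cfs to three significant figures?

By discrete convolution, Q_j = Σ (P_i / 1 in) · U_{j−i}.
At t = 7 h (j=7): Q = (0.6/1)·1.5 + (1.3/1)·2.0 + (0.8/1)·2.8 = 5.74 cfs.

Q ≈ 5.74 cfs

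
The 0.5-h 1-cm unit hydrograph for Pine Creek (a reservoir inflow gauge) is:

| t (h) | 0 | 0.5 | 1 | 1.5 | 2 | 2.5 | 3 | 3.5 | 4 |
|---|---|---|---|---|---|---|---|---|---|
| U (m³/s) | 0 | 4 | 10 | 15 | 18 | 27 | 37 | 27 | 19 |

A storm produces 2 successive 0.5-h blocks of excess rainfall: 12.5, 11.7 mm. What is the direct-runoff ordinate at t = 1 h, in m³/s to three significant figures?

By discrete convolution, Q_j = Σ (P_i / 10 mm) · U_{j−i}.
At t = 1 h (j=2): Q = (12.5/10)·10 + (11.7/10)·4 = 17.2 m³/s.

Q ≈ 17.2 m³/s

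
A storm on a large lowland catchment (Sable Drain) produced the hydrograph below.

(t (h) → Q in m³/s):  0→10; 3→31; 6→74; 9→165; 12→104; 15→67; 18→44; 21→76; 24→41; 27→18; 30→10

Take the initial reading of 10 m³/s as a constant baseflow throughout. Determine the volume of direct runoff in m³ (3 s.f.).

V ≈ 5.72 × 10^6 m³

Direct-runoff ordinates (Q − Q_b): 0.0, 21.0, 64.0, 155.0, 94.0, 57.0, 34.0, 66.0, 31.0, 8.0, 0.0 m³/s.
ΣQ_DR = 530.0 m³/s.
With Δt = 3 h = 10800 s, V = ΣQ_DR · Δt = 530.0 × 10800 = 5.72 × 10^6 m³.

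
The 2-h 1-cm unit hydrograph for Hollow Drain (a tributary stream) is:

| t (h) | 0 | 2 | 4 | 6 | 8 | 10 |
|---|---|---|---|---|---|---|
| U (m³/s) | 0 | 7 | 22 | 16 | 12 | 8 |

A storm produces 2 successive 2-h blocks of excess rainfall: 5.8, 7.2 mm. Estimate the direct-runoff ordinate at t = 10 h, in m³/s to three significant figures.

By discrete convolution, Q_j = Σ (P_i / 10 mm) · U_{j−i}.
At t = 10 h (j=5): Q = (5.8/10)·8 + (7.2/10)·12 = 13.3 m³/s.

Q ≈ 13.3 m³/s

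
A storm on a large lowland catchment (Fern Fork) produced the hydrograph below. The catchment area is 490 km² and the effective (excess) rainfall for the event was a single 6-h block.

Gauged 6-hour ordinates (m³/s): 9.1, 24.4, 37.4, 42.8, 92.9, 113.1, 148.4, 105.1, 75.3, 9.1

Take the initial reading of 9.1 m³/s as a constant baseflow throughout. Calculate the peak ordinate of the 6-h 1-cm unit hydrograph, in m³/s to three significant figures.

Direct runoff: 0.0, 15.3, 28.3, 33.7, 83.8, 104.0, 139.3, 96.0, 66.2, 0.0 m³/s; ΣQ_DR = 566.6 m³/s, peak = 139.3 m³/s.
Runoff depth d = ΣQ_DR·Δt / A = 566.6 × 21600 / (490 km²) = 24.98 mm.
The 1-cm UH is the DRH scaled by (10 mm)/d, so U_p = 139.3 × 10/24.98 = 55.8 m³/s.

U_p ≈ 55.8 m³/s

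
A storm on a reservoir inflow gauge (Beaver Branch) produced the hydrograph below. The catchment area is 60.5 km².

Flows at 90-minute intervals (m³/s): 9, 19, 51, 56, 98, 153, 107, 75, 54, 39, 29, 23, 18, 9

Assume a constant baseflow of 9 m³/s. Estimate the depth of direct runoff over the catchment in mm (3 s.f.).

Direct runoff: 0.0, 10.0, 42.0, 47.0, 89.0, 144.0, 98.0, 66.0, 45.0, 30.0, 20.0, 14.0, 9.0, 0.0 m³/s; ΣQ_DR = 614.0 m³/s.
V = ΣQ_DR · Δt = 614.0 × 5400 s = 3.316 × 10^6 m³.
Over A = 60.5 km², depth = V / A = 54.8 mm.

d ≈ 54.8 mm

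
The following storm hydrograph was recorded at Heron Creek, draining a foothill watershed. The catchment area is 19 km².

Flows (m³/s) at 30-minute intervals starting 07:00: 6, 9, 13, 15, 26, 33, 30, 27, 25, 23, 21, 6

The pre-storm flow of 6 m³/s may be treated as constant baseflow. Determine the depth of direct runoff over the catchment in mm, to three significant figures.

Direct runoff: 0.0, 3.0, 7.0, 9.0, 20.0, 27.0, 24.0, 21.0, 19.0, 17.0, 15.0, 0.0 m³/s; ΣQ_DR = 162.0 m³/s.
V = ΣQ_DR · Δt = 162.0 × 1800 s = 2.916 × 10^5 m³.
Over A = 19 km², depth = V / A = 15.3 mm.

d ≈ 15.3 mm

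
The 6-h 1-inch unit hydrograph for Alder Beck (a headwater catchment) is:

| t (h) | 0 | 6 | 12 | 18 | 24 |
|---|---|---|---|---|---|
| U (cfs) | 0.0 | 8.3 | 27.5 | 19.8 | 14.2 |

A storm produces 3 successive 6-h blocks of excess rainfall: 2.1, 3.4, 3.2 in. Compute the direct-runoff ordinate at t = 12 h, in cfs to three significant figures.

By discrete convolution, Q_j = Σ (P_i / 1 in) · U_{j−i}.
At t = 12 h (j=2): Q = (2.1/1)·27.5 + (3.4/1)·8.3 + (3.2/1)·0.0 = 86.0 cfs.

Q ≈ 86.0 cfs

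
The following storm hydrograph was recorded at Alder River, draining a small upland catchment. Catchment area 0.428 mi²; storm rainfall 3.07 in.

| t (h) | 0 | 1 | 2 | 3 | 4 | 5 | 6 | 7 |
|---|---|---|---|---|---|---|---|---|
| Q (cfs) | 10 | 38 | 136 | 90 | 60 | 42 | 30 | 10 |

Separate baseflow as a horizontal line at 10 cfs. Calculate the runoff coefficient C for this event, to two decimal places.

ΣQ_DR = 336.0 cfs; V = ΣQ_DR·Δt = 1.210 × 10^6 ft³.
Runoff depth d = V / A = 1.216 in.
C = d / P = 1.216 / 3.07 = 0.40.

C ≈ 0.40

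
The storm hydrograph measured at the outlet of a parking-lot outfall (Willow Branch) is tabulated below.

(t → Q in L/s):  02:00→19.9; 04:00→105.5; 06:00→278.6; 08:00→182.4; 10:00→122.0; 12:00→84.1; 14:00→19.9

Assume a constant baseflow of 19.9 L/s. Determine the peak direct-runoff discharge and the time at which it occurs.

Q_p = 258.7 L/s at t = 06:00

Subtracting baseflow gives direct-runoff ordinates: 0.0, 85.6, 258.7, 162.5, 102.1, 64.2, 0.0 L/s.
The maximum is 258.7 L/s, occurring at the reading for t = 06:00.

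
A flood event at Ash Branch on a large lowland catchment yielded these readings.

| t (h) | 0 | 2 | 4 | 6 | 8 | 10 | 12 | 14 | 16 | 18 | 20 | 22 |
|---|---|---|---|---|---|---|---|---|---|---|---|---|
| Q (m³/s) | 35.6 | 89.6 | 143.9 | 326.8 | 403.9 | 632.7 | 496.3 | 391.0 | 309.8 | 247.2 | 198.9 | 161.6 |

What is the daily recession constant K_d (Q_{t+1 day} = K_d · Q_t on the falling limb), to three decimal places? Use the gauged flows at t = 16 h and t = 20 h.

K_d ≈ 0.070

Between t = 16 h and t = 20 h the flow falls from 309.8 to 198.9 m³/s over 2×2 h = 4 h.
Per-interval ratio K = (198.9/309.8)^(1/2) = 0.8013; K_d = K^(24/2) = 0.070.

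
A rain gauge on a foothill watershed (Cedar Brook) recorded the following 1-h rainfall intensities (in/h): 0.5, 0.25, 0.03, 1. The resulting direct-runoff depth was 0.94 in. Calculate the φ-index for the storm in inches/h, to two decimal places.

φ ≈ 0.28 in/h

Only the 2 blocks with intensity above φ contribute runoff: 0.5, 1 in/h.
Σ(I−φ)·Δt = d  ⇒  (0.5+1 − 2φ)·1 = 0.94
φ = (1.500 − 0.94/1) / 2 = 0.28 in/h.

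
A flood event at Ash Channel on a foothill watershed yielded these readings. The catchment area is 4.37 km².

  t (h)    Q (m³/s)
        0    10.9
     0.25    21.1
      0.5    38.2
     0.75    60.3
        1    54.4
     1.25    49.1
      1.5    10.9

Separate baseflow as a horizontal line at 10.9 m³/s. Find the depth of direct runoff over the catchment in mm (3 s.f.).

d ≈ 34.7 mm

Direct runoff: 0.0, 10.2, 27.3, 49.4, 43.5, 38.2, 0.0 m³/s; ΣQ_DR = 168.6 m³/s.
V = ΣQ_DR · Δt = 168.6 × 900 s = 1.517 × 10^5 m³.
Over A = 4.37 km², depth = V / A = 34.7 mm.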